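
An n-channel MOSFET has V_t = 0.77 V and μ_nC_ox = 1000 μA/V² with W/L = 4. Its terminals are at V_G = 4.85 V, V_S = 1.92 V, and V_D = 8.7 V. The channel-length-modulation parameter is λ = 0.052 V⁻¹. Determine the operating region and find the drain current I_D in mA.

Saturation; I_D = 12.6 mA

V_GS = V_G − V_S = 4.85 − 1.92 = 2.93 V; V_DS = V_D − V_S = 8.7 − 1.92 = 6.78 V.
k_n = μ_nC_ox · (W/L) = 4 mA/V².
V_ov = V_GS − V_t = 2.93 − 0.77 = 2.16 V.
Since V_DS = 6.78 V ≥ V_ov = 2.16 V, the device is in saturation.
I_D = ½ k_n V_ov² (1 + λ V_DS) = 0.5 × 4 × 2.16² × (1 + 0.052 × 6.78) = 12.6 mA.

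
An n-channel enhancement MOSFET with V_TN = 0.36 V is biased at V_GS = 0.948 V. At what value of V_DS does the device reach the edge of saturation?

V_DS,sat = 0.588 V

The boundary between triode and saturation is V_DS = V_GS − V_TN = V_ov.
V_ov = 0.948 − 0.36 = 0.588 V.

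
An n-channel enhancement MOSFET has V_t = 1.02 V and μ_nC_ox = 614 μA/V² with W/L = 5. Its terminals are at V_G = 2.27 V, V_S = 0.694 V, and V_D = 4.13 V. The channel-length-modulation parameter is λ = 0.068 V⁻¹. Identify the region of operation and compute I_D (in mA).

Saturation; I_D = 0.585 mA

V_GS = V_G − V_S = 2.27 − 0.694 = 1.58 V; V_DS = V_D − V_S = 4.13 − 0.694 = 3.44 V.
k_n = μ_nC_ox · (W/L) = 3.07 mA/V².
V_ov = V_GS − V_t = 1.58 − 1.02 = 0.556 V.
Since V_DS = 3.44 V ≥ V_ov = 0.556 V, the device is in saturation.
I_D = ½ k_n V_ov² (1 + λ V_DS) = 0.5 × 3.07 × 0.556² × (1 + 0.068 × 3.44) = 0.585 mA.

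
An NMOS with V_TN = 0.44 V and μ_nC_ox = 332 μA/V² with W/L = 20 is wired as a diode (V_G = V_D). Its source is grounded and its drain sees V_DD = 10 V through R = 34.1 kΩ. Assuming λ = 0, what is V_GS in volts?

V_GS = 0.726 V

With gate tied to drain, V_GS = V_DS ≥ V_GS − V_TN, so the device is in saturation.
k_n = μ_nC_ox · (W/L) = 6.64 mA/V².
KCL at the drain: ½ k_n (V_GS − V_TN)² = (V_DD − V_GS)/R.
Let x = V_GS − 0.44. Then 113 x² + x − 9.56 = 0, giving x = 0.286 V (positive root), so V_GS = 0.726 V.
I_D = (V_DD − V_GS)/R = (10 − 0.726) / 34.1 = 0.272 mA.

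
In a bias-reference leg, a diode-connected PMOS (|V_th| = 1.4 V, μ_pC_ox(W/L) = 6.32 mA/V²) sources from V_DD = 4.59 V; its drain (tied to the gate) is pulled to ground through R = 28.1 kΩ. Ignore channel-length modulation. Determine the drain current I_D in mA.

I_D = 0.107 mA

With gate tied to drain, V_SG = V_SD ≥ V_SG − |V_th|, so the device is in saturation.
KCL at the drain: ½ k_p (V_SG − |V_th|)² = (V_DD − V_SG)/R.
Let x = V_SG − 1.4. Then 88.8 x² + x − 3.19 = 0, giving x = 0.184 V (positive root), so V_SG = 1.58 V.
I_D = (V_DD − V_SG)/R = (4.59 − 1.58) / 28.1 = 0.107 mA.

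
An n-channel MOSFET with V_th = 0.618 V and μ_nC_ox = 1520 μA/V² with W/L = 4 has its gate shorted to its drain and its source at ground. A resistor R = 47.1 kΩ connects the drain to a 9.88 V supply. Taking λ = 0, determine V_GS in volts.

With gate tied to drain, V_GS = V_DS ≥ V_GS − V_th, so the device is in saturation.
k_n = μ_nC_ox · (W/L) = 6.08 mA/V².
KCL at the drain: ½ k_n (V_GS − V_th)² = (V_DD − V_GS)/R.
Let x = V_GS − 0.618. Then 143 x² + x − 9.262 = 0, giving x = 0.251 V (positive root), so V_GS = 0.869 V.
I_D = (V_DD − V_GS)/R = (9.88 − 0.869) / 47.1 = 0.191 mA.

V_GS = 0.869 V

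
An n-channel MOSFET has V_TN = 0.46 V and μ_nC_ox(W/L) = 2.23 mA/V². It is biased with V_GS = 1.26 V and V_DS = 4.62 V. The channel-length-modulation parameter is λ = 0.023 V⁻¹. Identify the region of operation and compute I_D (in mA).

Saturation; I_D = 0.789 mA

V_ov = V_GS − V_TN = 1.26 − 0.46 = 0.8 V.
Since V_DS = 4.62 V ≥ V_ov = 0.8 V, the device is in saturation.
I_D = ½ k_n V_ov² (1 + λ V_DS) = 0.5 × 2.23 × 0.8² × (1 + 0.023 × 4.62) = 0.789 mA.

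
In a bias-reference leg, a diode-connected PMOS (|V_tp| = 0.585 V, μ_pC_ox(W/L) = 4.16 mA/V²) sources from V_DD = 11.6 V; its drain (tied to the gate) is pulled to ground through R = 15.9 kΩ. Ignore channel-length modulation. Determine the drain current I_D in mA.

With gate tied to drain, V_SG = V_SD ≥ V_SG − |V_tp|, so the device is in saturation.
KCL at the drain: ½ k_p (V_SG − |V_tp|)² = (V_DD − V_SG)/R.
Let x = V_SG − 0.585. Then 33.1 x² + x − 11.02 = 0, giving x = 0.562 V (positive root), so V_SG = 1.15 V.
I_D = (V_DD − V_SG)/R = (11.6 − 1.15) / 15.9 = 0.657 mA.

I_D = 0.657 mA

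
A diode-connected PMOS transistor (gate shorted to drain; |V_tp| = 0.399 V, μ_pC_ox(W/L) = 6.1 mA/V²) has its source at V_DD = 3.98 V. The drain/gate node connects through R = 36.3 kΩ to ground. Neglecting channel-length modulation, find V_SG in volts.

With gate tied to drain, V_SG = V_SD ≥ V_SG − |V_tp|, so the device is in saturation.
KCL at the drain: ½ k_p (V_SG − |V_tp|)² = (V_DD − V_SG)/R.
Let x = V_SG − 0.399. Then 111 x² + x − 3.581 = 0, giving x = 0.175 V (positive root), so V_SG = 0.574 V.
I_D = (V_DD − V_SG)/R = (3.98 − 0.574) / 36.3 = 0.0938 mA.

V_SG = 0.574 V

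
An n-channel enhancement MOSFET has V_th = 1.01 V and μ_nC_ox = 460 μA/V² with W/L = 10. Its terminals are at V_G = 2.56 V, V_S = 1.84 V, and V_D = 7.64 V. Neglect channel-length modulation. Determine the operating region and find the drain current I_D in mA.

V_GS = V_G − V_S = 2.56 − 1.84 = 0.72 V; V_DS = V_D − V_S = 7.64 − 1.84 = 5.8 V.
V_GS = 0.72 V < V_th = 1.01 V, so the transistor is in cutoff.

Cutoff; I_D = 0 mA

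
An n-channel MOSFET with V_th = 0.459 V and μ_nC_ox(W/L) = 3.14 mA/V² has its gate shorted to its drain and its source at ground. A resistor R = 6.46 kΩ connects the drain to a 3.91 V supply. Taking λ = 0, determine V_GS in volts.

V_GS = 0.995 V

With gate tied to drain, V_GS = V_DS ≥ V_GS − V_th, so the device is in saturation.
KCL at the drain: ½ k_n (V_GS − V_th)² = (V_DD − V_GS)/R.
Let x = V_GS − 0.459. Then 10.1 x² + x − 3.451 = 0, giving x = 0.536 V (positive root), so V_GS = 0.995 V.
I_D = (V_DD − V_GS)/R = (3.91 − 0.995) / 6.46 = 0.451 mA.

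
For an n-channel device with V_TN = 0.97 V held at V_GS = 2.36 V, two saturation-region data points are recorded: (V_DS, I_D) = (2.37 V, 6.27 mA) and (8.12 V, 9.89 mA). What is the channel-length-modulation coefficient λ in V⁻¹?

λ = 0.132 V⁻¹

With V_GS fixed, I_D ∝ (1 + λ V_DS) in saturation, so I_D2/I_D1 = (1 + λ V_DS2)/(1 + λ V_DS1).
9.89/6.27 = 1.577 = (1 + 8.12 λ)/(1 + 2.37 λ).
Solving: λ (I_D1 V_DS2 − I_D2 V_DS1) = I_D2 − I_D1, so λ = (9.89 − 6.27) / (6.27 × 8.12 − 9.89 × 2.37) = 3.62 / 27.5 = 0.132 V⁻¹.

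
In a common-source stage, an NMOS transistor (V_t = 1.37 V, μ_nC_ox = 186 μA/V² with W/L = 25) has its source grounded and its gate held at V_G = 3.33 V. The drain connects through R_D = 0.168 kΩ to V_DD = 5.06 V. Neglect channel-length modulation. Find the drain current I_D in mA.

V_GS = V_G = 3.33 V, so V_ov = 3.33 − 1.37 = 1.96 V.
k_n = μ_nC_ox · (W/L) = 4.65 mA/V².
Assume saturation: I_D = ½ k_n V_ov² = 0.5 × 4.65 × 1.96² = 8.93 mA, giving V_DS = V_DD − I_D R_D = 5.06 − 8.93 × 0.168 = 3.56 V.
V_DS = 3.56 V ≥ V_ov = 1.96 V, confirming saturation.

I_D = 8.93 mA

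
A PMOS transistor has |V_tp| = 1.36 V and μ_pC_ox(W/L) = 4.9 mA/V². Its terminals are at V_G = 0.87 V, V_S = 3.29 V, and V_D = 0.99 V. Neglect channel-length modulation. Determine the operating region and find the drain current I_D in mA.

V_SG = V_S − V_G = 3.29 − 0.87 = 2.42 V; V_SD = V_S − V_D = 3.29 − 0.99 = 2.3 V.
V_ov = V_SG − |V_tp| = 2.42 − 1.36 = 1.06 V.
Since V_SD = 2.3 V ≥ V_ov = 1.06 V, the device is in saturation.
I_D = ½ k_p V_ov² = 0.5 × 4.9 × 1.06² = 2.75 mA.

Saturation; I_D = 2.75 mA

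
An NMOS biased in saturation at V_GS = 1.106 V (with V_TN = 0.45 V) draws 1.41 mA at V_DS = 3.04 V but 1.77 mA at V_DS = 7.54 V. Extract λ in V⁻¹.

With V_GS fixed, I_D ∝ (1 + λ V_DS) in saturation, so I_D2/I_D1 = (1 + λ V_DS2)/(1 + λ V_DS1).
1.77/1.41 = 1.255 = (1 + 7.54 λ)/(1 + 3.04 λ).
Solving: λ (I_D1 V_DS2 − I_D2 V_DS1) = I_D2 − I_D1, so λ = (1.77 − 1.41) / (1.41 × 7.54 − 1.77 × 3.04) = 0.36 / 5.25 = 0.0686 V⁻¹.

λ = 0.0686 V⁻¹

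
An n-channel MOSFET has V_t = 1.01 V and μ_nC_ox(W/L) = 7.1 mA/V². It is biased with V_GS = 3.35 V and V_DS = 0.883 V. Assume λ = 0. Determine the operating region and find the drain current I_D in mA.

V_ov = V_GS − V_t = 3.35 − 1.01 = 2.34 V.
Since V_DS = 0.883 V < V_ov = 2.34 V, the device is in the triode region.
I_D = k_n [V_ov · V_DS − ½ V_DS²] = 7.1 × [2.34 × 0.883 − 0.5 × 0.883²] = 11.9 mA.

Triode; I_D = 11.9 mA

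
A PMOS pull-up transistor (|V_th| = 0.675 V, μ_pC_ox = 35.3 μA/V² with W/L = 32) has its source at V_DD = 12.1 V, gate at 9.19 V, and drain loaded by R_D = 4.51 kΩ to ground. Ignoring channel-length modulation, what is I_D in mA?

V_SG = V_DD − V_G = 12.1 − 9.19 = 2.91 V, so V_ov = 2.91 − 0.675 = 2.24 V.
k_p = μ_pC_ox · (W/L) = 1.13 mA/V².
Assume saturation: I_D = ½ k_p V_ov² = 0.5 × 1.13 × 2.24² = 2.82 mA, giving V_SD = V_DD − I_D R_D = 12.1 − 2.82 × 4.51 = -0.624 V.
But -0.624 V < V_ov = 2.24 V, so the device is actually in triode.
In triode I_D = k_p[V_ov V_SD − ½ V_SD²] and I_D = (V_DD − V_SD)/R_D. Equating: 2.55 V_SD² − 12.39 V_SD + 12.1 = 0, giving V_SD = 1.35 V (the root below V_ov).
I_D = (12.1 − 1.35) / 4.51 = 2.38 mA.

I_D = 2.38 mA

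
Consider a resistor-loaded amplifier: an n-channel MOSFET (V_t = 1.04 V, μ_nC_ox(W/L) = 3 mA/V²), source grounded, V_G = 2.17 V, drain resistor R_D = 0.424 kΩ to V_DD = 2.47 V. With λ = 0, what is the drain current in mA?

I_D = 1.92 mA

V_GS = V_G = 2.17 V, so V_ov = 2.17 − 1.04 = 1.13 V.
Assume saturation: I_D = ½ k_n V_ov² = 0.5 × 3 × 1.13² = 1.92 mA, giving V_DS = V_DD − I_D R_D = 2.47 − 1.92 × 0.424 = 1.66 V.
V_DS = 1.66 V ≥ V_ov = 1.13 V, confirming saturation.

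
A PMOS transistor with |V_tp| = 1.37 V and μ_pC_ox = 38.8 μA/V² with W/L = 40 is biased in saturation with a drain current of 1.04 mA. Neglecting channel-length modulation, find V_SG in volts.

V_SG = 2.53 V

k_p = μ_pC_ox · (W/L) = 1.552 mA/V².
In saturation I_D = ½ k_p (V_SG − |V_tp|)², so V_SG − |V_tp| = √(2 I_D / k_p) = √(2 × 1.04 / 1.552) = 1.16 V.
V_SG = 1.37 + 1.16 = 2.53 V.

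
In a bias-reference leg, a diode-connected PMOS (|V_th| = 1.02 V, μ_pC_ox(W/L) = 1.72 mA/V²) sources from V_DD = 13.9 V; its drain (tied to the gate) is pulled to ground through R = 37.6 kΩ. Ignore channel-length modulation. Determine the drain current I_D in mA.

With gate tied to drain, V_SG = V_SD ≥ V_SG − |V_th|, so the device is in saturation.
KCL at the drain: ½ k_p (V_SG − |V_th|)² = (V_DD − V_SG)/R.
Let x = V_SG − 1.02. Then 32.3 x² + x − 12.88 = 0, giving x = 0.616 V (positive root), so V_SG = 1.64 V.
I_D = (V_DD − V_SG)/R = (13.9 − 1.64) / 37.6 = 0.326 mA.

I_D = 0.326 mA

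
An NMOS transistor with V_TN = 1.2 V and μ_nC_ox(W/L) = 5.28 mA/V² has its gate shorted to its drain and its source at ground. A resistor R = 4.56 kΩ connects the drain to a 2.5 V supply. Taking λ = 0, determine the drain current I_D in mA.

I_D = 0.222 mA

With gate tied to drain, V_GS = V_DS ≥ V_GS − V_TN, so the device is in saturation.
KCL at the drain: ½ k_n (V_GS − V_TN)² = (V_DD − V_GS)/R.
Let x = V_GS − 1.2. Then 12 x² + x − 1.3 = 0, giving x = 0.29 V (positive root), so V_GS = 1.49 V.
I_D = (V_DD − V_GS)/R = (2.5 − 1.49) / 4.56 = 0.222 mA.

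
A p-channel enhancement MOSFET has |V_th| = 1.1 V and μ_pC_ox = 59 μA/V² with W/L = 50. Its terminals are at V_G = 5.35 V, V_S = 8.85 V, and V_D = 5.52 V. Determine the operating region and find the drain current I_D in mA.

Saturation; I_D = 8.50 mA

V_SG = V_S − V_G = 8.85 − 5.35 = 3.5 V; V_SD = V_S − V_D = 8.85 − 5.52 = 3.33 V.
k_p = μ_pC_ox · (W/L) = 2.95 mA/V².
V_ov = V_SG − |V_th| = 3.5 − 1.1 = 2.4 V.
Since V_SD = 3.33 V ≥ V_ov = 2.4 V, the device is in saturation.
I_D = ½ k_p V_ov² = 0.5 × 2.95 × 2.4² = 8.5 mA.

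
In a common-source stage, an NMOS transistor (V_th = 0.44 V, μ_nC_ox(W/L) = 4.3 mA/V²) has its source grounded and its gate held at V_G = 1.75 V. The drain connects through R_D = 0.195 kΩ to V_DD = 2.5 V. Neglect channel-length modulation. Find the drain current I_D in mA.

I_D = 3.69 mA

V_GS = V_G = 1.75 V, so V_ov = 1.75 − 0.44 = 1.31 V.
Assume saturation: I_D = ½ k_n V_ov² = 0.5 × 4.3 × 1.31² = 3.69 mA, giving V_DS = V_DD − I_D R_D = 2.5 − 3.69 × 0.195 = 1.78 V.
V_DS = 1.78 V ≥ V_ov = 1.31 V, confirming saturation.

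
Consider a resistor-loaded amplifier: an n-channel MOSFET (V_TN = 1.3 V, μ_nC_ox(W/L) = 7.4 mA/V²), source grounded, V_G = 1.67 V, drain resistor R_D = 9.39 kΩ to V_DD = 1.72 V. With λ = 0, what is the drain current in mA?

V_GS = V_G = 1.67 V, so V_ov = 1.67 − 1.3 = 0.37 V.
Assume saturation: I_D = ½ k_n V_ov² = 0.5 × 7.4 × 0.37² = 0.507 mA, giving V_DS = V_DD − I_D R_D = 1.72 − 0.507 × 9.39 = -3.04 V.
But -3.04 V < V_ov = 0.37 V, so the device is actually in triode.
In triode I_D = k_n[V_ov V_DS − ½ V_DS²] and I_D = (V_DD − V_DS)/R_D. Equating: 34.7 V_DS² − 26.71 V_DS + 1.72 = 0, giving V_DS = 0.0709 V (the root below V_ov).
I_D = (1.72 − 0.0709) / 9.39 = 0.176 mA.

I_D = 0.176 mA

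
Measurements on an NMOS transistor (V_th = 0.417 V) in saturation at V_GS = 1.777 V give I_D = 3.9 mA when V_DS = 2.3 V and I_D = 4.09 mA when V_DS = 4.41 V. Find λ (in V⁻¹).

With V_GS fixed, I_D ∝ (1 + λ V_DS) in saturation, so I_D2/I_D1 = (1 + λ V_DS2)/(1 + λ V_DS1).
4.09/3.9 = 1.049 = (1 + 4.41 λ)/(1 + 2.3 λ).
Solving: λ (I_D1 V_DS2 − I_D2 V_DS1) = I_D2 − I_D1, so λ = (4.09 − 3.9) / (3.9 × 4.41 − 4.09 × 2.3) = 0.19 / 7.79 = 0.0244 V⁻¹.

λ = 0.0244 V⁻¹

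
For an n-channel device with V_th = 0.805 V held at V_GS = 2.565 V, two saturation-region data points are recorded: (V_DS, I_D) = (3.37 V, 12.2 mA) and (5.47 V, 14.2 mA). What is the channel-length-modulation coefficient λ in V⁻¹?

λ = 0.106 V⁻¹

With V_GS fixed, I_D ∝ (1 + λ V_DS) in saturation, so I_D2/I_D1 = (1 + λ V_DS2)/(1 + λ V_DS1).
14.2/12.2 = 1.164 = (1 + 5.47 λ)/(1 + 3.37 λ).
Solving: λ (I_D1 V_DS2 − I_D2 V_DS1) = I_D2 − I_D1, so λ = (14.2 − 12.2) / (12.2 × 5.47 − 14.2 × 3.37) = 2 / 18.9 = 0.106 V⁻¹.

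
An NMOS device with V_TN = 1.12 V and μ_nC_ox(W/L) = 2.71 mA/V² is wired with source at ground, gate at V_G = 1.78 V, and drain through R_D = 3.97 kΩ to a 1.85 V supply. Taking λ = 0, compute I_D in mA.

V_GS = V_G = 1.78 V, so V_ov = 1.78 − 1.12 = 0.66 V.
Assume saturation: I_D = ½ k_n V_ov² = 0.5 × 2.71 × 0.66² = 0.59 mA, giving V_DS = V_DD − I_D R_D = 1.85 − 0.59 × 3.97 = -0.493 V.
But -0.493 V < V_ov = 0.66 V, so the device is actually in triode.
In triode I_D = k_n[V_ov V_DS − ½ V_DS²] and I_D = (V_DD − V_DS)/R_D. Equating: 5.38 V_DS² − 8.101 V_DS + 1.85 = 0, giving V_DS = 0.281 V (the root below V_ov).
I_D = (1.85 − 0.281) / 3.97 = 0.395 mA.

I_D = 0.395 mA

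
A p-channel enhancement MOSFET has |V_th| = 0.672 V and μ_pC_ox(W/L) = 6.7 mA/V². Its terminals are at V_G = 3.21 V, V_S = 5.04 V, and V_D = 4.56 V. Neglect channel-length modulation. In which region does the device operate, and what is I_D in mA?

Triode; I_D = 2.95 mA

V_SG = V_S − V_G = 5.04 − 3.21 = 1.83 V; V_SD = V_S − V_D = 5.04 − 4.56 = 0.48 V.
V_ov = V_SG − |V_th| = 1.83 − 0.672 = 1.16 V.
Since V_SD = 0.48 V < V_ov = 1.16 V, the device is in the triode region.
I_D = k_p [V_ov · V_SD − ½ V_SD²] = 6.7 × [1.16 × 0.48 − 0.5 × 0.48²] = 2.95 mA.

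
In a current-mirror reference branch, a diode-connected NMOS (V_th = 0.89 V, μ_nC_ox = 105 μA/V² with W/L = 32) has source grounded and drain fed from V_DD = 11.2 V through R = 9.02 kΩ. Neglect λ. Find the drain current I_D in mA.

I_D = 1.06 mA

With gate tied to drain, V_GS = V_DS ≥ V_GS − V_th, so the device is in saturation.
k_n = μ_nC_ox · (W/L) = 3.36 mA/V².
KCL at the drain: ½ k_n (V_GS − V_th)² = (V_DD − V_GS)/R.
Let x = V_GS − 0.89. Then 15.2 x² + x − 10.31 = 0, giving x = 0.793 V (positive root), so V_GS = 1.68 V.
I_D = (V_DD − V_GS)/R = (11.2 − 1.68) / 9.02 = 1.06 mA.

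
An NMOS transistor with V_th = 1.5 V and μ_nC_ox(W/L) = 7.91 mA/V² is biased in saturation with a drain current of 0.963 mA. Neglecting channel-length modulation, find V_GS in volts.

In saturation I_D = ½ k_n (V_GS − V_th)², so V_GS − V_th = √(2 I_D / k_n) = √(2 × 0.963 / 7.91) = 0.493 V.
V_GS = 1.5 + 0.493 = 1.99 V.

V_GS = 1.99 V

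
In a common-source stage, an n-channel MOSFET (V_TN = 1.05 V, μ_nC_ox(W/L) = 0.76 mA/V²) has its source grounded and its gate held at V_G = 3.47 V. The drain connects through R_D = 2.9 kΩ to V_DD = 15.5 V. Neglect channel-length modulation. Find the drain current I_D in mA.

I_D = 2.23 mA

V_GS = V_G = 3.47 V, so V_ov = 3.47 − 1.05 = 2.42 V.
Assume saturation: I_D = ½ k_n V_ov² = 0.5 × 0.76 × 2.42² = 2.23 mA, giving V_DS = V_DD − I_D R_D = 15.5 − 2.23 × 2.9 = 9.05 V.
V_DS = 9.05 V ≥ V_ov = 2.42 V, confirming saturation.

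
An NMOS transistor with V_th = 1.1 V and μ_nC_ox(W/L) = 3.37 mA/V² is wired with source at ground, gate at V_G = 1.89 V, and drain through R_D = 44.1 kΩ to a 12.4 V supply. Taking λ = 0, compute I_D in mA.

V_GS = V_G = 1.89 V, so V_ov = 1.89 − 1.1 = 0.79 V.
Assume saturation: I_D = ½ k_n V_ov² = 0.5 × 3.37 × 0.79² = 1.05 mA, giving V_DS = V_DD − I_D R_D = 12.4 − 1.05 × 44.1 = -34 V.
But -34 V < V_ov = 0.79 V, so the device is actually in triode.
In triode I_D = k_n[V_ov V_DS − ½ V_DS²] and I_D = (V_DD − V_DS)/R_D. Equating: 74.3 V_DS² − 118.4 V_DS + 12.4 = 0, giving V_DS = 0.113 V (the root below V_ov).
I_D = (12.4 − 0.113) / 44.1 = 0.279 mA.

I_D = 0.279 mA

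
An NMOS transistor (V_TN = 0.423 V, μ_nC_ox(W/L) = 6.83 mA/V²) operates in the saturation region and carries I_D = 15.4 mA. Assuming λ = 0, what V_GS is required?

V_GS = 2.55 V

In saturation I_D = ½ k_n (V_GS − V_TN)², so V_GS − V_TN = √(2 I_D / k_n) = √(2 × 15.4 / 6.83) = 2.12 V.
V_GS = 0.423 + 2.12 = 2.55 V.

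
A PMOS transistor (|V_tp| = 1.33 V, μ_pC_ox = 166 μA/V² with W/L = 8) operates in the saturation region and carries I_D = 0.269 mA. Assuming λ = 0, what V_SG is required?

k_p = μ_pC_ox · (W/L) = 1.328 mA/V².
In saturation I_D = ½ k_p (V_SG − |V_tp|)², so V_SG − |V_tp| = √(2 I_D / k_p) = √(2 × 0.269 / 1.328) = 0.636 V.
V_SG = 1.33 + 0.636 = 1.97 V.

V_SG = 1.97 V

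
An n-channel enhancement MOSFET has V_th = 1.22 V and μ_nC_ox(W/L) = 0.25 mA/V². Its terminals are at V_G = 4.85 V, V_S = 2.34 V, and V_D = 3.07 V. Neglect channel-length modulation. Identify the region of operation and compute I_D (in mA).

V_GS = V_G − V_S = 4.85 − 2.34 = 2.51 V; V_DS = V_D − V_S = 3.07 − 2.34 = 0.73 V.
V_ov = V_GS − V_th = 2.51 − 1.22 = 1.29 V.
Since V_DS = 0.73 V < V_ov = 1.29 V, the device is in the triode region.
I_D = k_n [V_ov · V_DS − ½ V_DS²] = 0.25 × [1.29 × 0.73 − 0.5 × 0.73²] = 0.169 mA.

Triode; I_D = 0.169 mA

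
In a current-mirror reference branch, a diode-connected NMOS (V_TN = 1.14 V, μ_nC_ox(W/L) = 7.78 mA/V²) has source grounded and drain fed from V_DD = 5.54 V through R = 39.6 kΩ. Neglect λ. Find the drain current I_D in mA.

I_D = 0.107 mA

With gate tied to drain, V_GS = V_DS ≥ V_GS − V_TN, so the device is in saturation.
KCL at the drain: ½ k_n (V_GS − V_TN)² = (V_DD − V_GS)/R.
Let x = V_GS − 1.14. Then 154 x² + x − 4.4 = 0, giving x = 0.166 V (positive root), so V_GS = 1.31 V.
I_D = (V_DD − V_GS)/R = (5.54 − 1.31) / 39.6 = 0.107 mA.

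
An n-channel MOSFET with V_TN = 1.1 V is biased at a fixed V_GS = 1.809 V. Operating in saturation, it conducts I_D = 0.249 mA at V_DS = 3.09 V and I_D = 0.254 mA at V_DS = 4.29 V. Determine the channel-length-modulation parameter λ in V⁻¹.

λ = 0.0176 V⁻¹

With V_GS fixed, I_D ∝ (1 + λ V_DS) in saturation, so I_D2/I_D1 = (1 + λ V_DS2)/(1 + λ V_DS1).
0.254/0.249 = 1.02 = (1 + 4.29 λ)/(1 + 3.09 λ).
Solving: λ (I_D1 V_DS2 − I_D2 V_DS1) = I_D2 − I_D1, so λ = (0.254 − 0.249) / (0.249 × 4.29 − 0.254 × 3.09) = 0.005 / 0.283 = 0.0176 V⁻¹.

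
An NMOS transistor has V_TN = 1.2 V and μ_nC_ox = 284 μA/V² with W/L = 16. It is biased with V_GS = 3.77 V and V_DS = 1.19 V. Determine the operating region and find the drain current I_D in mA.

k_n = μ_nC_ox · (W/L) = 4.544 mA/V².
V_ov = V_GS − V_TN = 3.77 − 1.2 = 2.57 V.
Since V_DS = 1.19 V < V_ov = 2.57 V, the device is in the triode region.
I_D = k_n [V_ov · V_DS − ½ V_DS²] = 4.544 × [2.57 × 1.19 − 0.5 × 1.19²] = 10.7 mA.

Triode; I_D = 10.7 mA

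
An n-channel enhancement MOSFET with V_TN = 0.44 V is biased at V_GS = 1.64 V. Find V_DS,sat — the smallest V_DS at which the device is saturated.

The boundary between triode and saturation is V_DS = V_GS − V_TN = V_ov.
V_ov = 1.64 − 0.44 = 1.2 V.

V_DS,sat = 1.20 V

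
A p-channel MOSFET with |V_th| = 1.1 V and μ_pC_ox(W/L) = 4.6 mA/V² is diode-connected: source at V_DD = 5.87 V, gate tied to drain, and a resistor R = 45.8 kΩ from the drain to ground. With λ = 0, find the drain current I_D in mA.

I_D = 0.0996 mA

With gate tied to drain, V_SG = V_SD ≥ V_SG − |V_th|, so the device is in saturation.
KCL at the drain: ½ k_p (V_SG − |V_th|)² = (V_DD − V_SG)/R.
Let x = V_SG − 1.1. Then 105 x² + x − 4.77 = 0, giving x = 0.208 V (positive root), so V_SG = 1.31 V.
I_D = (V_DD − V_SG)/R = (5.87 − 1.31) / 45.8 = 0.0996 mA.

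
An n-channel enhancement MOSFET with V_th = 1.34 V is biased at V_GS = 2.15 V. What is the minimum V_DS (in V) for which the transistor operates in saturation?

V_DS,sat = 0.810 V

The boundary between triode and saturation is V_DS = V_GS − V_th = V_ov.
V_ov = 2.15 − 1.34 = 0.81 V.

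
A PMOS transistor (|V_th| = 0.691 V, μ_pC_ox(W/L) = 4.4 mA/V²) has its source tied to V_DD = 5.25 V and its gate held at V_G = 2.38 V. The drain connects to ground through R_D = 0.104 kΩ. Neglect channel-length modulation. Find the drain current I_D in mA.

I_D = 10.4 mA

V_SG = V_DD − V_G = 5.25 − 2.38 = 2.87 V, so V_ov = 2.87 − 0.691 = 2.18 V.
Assume saturation: I_D = ½ k_p V_ov² = 0.5 × 4.4 × 2.18² = 10.4 mA, giving V_SD = V_DD − I_D R_D = 5.25 − 10.4 × 0.104 = 4.16 V.
V_SD = 4.16 V ≥ V_ov = 2.18 V, confirming saturation.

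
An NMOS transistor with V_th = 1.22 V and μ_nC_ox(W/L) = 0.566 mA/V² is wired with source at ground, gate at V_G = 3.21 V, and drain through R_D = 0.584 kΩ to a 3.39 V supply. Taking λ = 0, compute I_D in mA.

V_GS = V_G = 3.21 V, so V_ov = 3.21 − 1.22 = 1.99 V.
Assume saturation: I_D = ½ k_n V_ov² = 0.5 × 0.566 × 1.99² = 1.12 mA, giving V_DS = V_DD − I_D R_D = 3.39 − 1.12 × 0.584 = 2.74 V.
V_DS = 2.74 V ≥ V_ov = 1.99 V, confirming saturation.

I_D = 1.12 mA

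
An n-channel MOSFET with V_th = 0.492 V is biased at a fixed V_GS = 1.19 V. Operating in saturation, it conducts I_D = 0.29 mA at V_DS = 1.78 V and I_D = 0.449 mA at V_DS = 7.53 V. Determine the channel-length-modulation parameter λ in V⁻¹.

With V_GS fixed, I_D ∝ (1 + λ V_DS) in saturation, so I_D2/I_D1 = (1 + λ V_DS2)/(1 + λ V_DS1).
0.449/0.29 = 1.548 = (1 + 7.53 λ)/(1 + 1.78 λ).
Solving: λ (I_D1 V_DS2 − I_D2 V_DS1) = I_D2 − I_D1, so λ = (0.449 − 0.29) / (0.29 × 7.53 − 0.449 × 1.78) = 0.159 / 1.38 = 0.115 V⁻¹.

λ = 0.115 V⁻¹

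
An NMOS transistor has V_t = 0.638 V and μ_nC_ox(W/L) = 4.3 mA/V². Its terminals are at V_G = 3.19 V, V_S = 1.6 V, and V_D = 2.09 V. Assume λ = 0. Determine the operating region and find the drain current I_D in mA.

Triode; I_D = 1.49 mA

V_GS = V_G − V_S = 3.19 − 1.6 = 1.59 V; V_DS = V_D − V_S = 2.09 − 1.6 = 0.49 V.
V_ov = V_GS − V_t = 1.59 − 0.638 = 0.952 V.
Since V_DS = 0.49 V < V_ov = 0.952 V, the device is in the triode region.
I_D = k_n [V_ov · V_DS − ½ V_DS²] = 4.3 × [0.952 × 0.49 − 0.5 × 0.49²] = 1.49 mA.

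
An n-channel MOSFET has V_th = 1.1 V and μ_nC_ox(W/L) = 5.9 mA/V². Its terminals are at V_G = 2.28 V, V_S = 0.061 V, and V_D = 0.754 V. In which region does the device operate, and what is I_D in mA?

Triode; I_D = 3.16 mA

V_GS = V_G − V_S = 2.28 − 0.061 = 2.22 V; V_DS = V_D − V_S = 0.754 − 0.061 = 0.693 V.
V_ov = V_GS − V_th = 2.22 − 1.1 = 1.12 V.
Since V_DS = 0.693 V < V_ov = 1.12 V, the device is in the triode region.
I_D = k_n [V_ov · V_DS − ½ V_DS²] = 5.9 × [1.12 × 0.693 − 0.5 × 0.693²] = 3.16 mA.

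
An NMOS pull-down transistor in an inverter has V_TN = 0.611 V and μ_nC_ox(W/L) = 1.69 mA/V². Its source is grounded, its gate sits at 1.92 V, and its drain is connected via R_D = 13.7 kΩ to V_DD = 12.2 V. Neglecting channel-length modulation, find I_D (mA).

V_GS = V_G = 1.92 V, so V_ov = 1.92 − 0.611 = 1.31 V.
Assume saturation: I_D = ½ k_n V_ov² = 0.5 × 1.69 × 1.31² = 1.45 mA, giving V_DS = V_DD − I_D R_D = 12.2 − 1.45 × 13.7 = -7.64 V.
But -7.64 V < V_ov = 1.31 V, so the device is actually in triode.
In triode I_D = k_n[V_ov V_DS − ½ V_DS²] and I_D = (V_DD − V_DS)/R_D. Equating: 11.6 V_DS² − 31.31 V_DS + 12.2 = 0, giving V_DS = 0.472 V (the root below V_ov).
I_D = (12.2 − 0.472) / 13.7 = 0.856 mA.

I_D = 0.856 mA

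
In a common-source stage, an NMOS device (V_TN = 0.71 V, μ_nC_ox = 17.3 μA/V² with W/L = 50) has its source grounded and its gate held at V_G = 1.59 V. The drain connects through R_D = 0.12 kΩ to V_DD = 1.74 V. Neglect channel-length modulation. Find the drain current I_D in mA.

V_GS = V_G = 1.59 V, so V_ov = 1.59 − 0.71 = 0.88 V.
k_n = μ_nC_ox · (W/L) = 0.865 mA/V².
Assume saturation: I_D = ½ k_n V_ov² = 0.5 × 0.865 × 0.88² = 0.335 mA, giving V_DS = V_DD − I_D R_D = 1.74 − 0.335 × 0.12 = 1.7 V.
V_DS = 1.7 V ≥ V_ov = 0.88 V, confirming saturation.

I_D = 0.335 mA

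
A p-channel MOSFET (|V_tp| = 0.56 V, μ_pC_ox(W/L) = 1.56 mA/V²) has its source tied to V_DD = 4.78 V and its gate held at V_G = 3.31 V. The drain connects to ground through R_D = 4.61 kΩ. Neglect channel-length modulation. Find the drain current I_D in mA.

I_D = 0.646 mA

V_SG = V_DD − V_G = 4.78 − 3.31 = 1.47 V, so V_ov = 1.47 − 0.56 = 0.91 V.
Assume saturation: I_D = ½ k_p V_ov² = 0.5 × 1.56 × 0.91² = 0.646 mA, giving V_SD = V_DD − I_D R_D = 4.78 − 0.646 × 4.61 = 1.8 V.
V_SD = 1.8 V ≥ V_ov = 0.91 V, confirming saturation.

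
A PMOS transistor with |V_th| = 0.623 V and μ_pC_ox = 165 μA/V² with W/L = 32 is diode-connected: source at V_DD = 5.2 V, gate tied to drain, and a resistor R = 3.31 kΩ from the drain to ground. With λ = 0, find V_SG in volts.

V_SG = 1.29 V

With gate tied to drain, V_SG = V_SD ≥ V_SG − |V_th|, so the device is in saturation.
k_p = μ_pC_ox · (W/L) = 5.28 mA/V².
KCL at the drain: ½ k_p (V_SG − |V_th|)² = (V_DD − V_SG)/R.
Let x = V_SG − 0.623. Then 8.74 x² + x − 4.577 = 0, giving x = 0.669 V (positive root), so V_SG = 1.29 V.
I_D = (V_DD − V_SG)/R = (5.2 − 1.29) / 3.31 = 1.18 mA.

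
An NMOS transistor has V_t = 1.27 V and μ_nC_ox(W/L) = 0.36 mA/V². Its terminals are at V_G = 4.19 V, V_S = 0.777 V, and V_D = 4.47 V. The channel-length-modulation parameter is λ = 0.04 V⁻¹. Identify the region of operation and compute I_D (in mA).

Saturation; I_D = 0.949 mA

V_GS = V_G − V_S = 4.19 − 0.777 = 3.41 V; V_DS = V_D − V_S = 4.47 − 0.777 = 3.69 V.
V_ov = V_GS − V_t = 3.41 − 1.27 = 2.14 V.
Since V_DS = 3.69 V ≥ V_ov = 2.14 V, the device is in saturation.
I_D = ½ k_n V_ov² (1 + λ V_DS) = 0.5 × 0.36 × 2.14² × (1 + 0.04 × 3.69) = 0.949 mA.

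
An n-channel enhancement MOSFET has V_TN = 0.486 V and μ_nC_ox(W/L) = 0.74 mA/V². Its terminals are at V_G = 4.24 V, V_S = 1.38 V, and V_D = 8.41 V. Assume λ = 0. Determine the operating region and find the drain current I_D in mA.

V_GS = V_G − V_S = 4.24 − 1.38 = 2.86 V; V_DS = V_D − V_S = 8.41 − 1.38 = 7.03 V.
V_ov = V_GS − V_TN = 2.86 − 0.486 = 2.37 V.
Since V_DS = 7.03 V ≥ V_ov = 2.37 V, the device is in saturation.
I_D = ½ k_n V_ov² = 0.5 × 0.74 × 2.37² = 2.09 mA.

Saturation; I_D = 2.09 mA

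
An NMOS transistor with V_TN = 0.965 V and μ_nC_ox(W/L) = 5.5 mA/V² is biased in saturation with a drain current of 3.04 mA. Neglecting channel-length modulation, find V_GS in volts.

V_GS = 2.02 V

In saturation I_D = ½ k_n (V_GS − V_TN)², so V_GS − V_TN = √(2 I_D / k_n) = √(2 × 3.04 / 5.5) = 1.05 V.
V_GS = 0.965 + 1.05 = 2.02 V.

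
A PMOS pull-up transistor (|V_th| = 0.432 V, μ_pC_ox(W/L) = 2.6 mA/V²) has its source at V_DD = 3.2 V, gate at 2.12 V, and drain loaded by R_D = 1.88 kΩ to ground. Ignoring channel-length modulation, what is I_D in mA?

V_SG = V_DD − V_G = 3.2 − 2.12 = 1.08 V, so V_ov = 1.08 − 0.432 = 0.648 V.
Assume saturation: I_D = ½ k_p V_ov² = 0.5 × 2.6 × 0.648² = 0.546 mA, giving V_SD = V_DD − I_D R_D = 3.2 − 0.546 × 1.88 = 2.17 V.
V_SD = 2.17 V ≥ V_ov = 0.648 V, confirming saturation.

I_D = 0.546 mA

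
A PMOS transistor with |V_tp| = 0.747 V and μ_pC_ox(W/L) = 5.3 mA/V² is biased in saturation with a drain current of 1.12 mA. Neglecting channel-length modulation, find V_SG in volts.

In saturation I_D = ½ k_p (V_SG − |V_tp|)², so V_SG − |V_tp| = √(2 I_D / k_p) = √(2 × 1.12 / 5.3) = 0.65 V.
V_SG = 0.747 + 0.65 = 1.4 V.

V_SG = 1.40 V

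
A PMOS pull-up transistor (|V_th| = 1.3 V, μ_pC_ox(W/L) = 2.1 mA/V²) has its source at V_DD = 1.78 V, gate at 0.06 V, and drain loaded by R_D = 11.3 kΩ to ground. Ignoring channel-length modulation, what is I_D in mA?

I_D = 0.139 mA

V_SG = V_DD − V_G = 1.78 − 0.06 = 1.72 V, so V_ov = 1.72 − 1.3 = 0.42 V.
Assume saturation: I_D = ½ k_p V_ov² = 0.5 × 2.1 × 0.42² = 0.185 mA, giving V_SD = V_DD − I_D R_D = 1.78 − 0.185 × 11.3 = -0.313 V.
But -0.313 V < V_ov = 0.42 V, so the device is actually in triode.
In triode I_D = k_p[V_ov V_SD − ½ V_SD²] and I_D = (V_DD − V_SD)/R_D. Equating: 11.9 V_SD² − 10.97 V_SD + 1.78 = 0, giving V_SD = 0.21 V (the root below V_ov).
I_D = (1.78 − 0.21) / 11.3 = 0.139 mA.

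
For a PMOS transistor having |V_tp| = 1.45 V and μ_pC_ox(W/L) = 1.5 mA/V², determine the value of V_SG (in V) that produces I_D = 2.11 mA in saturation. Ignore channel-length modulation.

V_SG = 3.13 V

In saturation I_D = ½ k_p (V_SG − |V_tp|)², so V_SG − |V_tp| = √(2 I_D / k_p) = √(2 × 2.11 / 1.5) = 1.68 V.
V_SG = 1.45 + 1.68 = 3.13 V.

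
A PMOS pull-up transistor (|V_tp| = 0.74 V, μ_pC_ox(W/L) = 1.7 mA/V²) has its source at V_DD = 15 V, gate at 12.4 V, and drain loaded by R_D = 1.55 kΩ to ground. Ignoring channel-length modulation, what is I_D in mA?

I_D = 2.94 mA

V_SG = V_DD − V_G = 15 − 12.4 = 2.6 V, so V_ov = 2.6 − 0.74 = 1.86 V.
Assume saturation: I_D = ½ k_p V_ov² = 0.5 × 1.7 × 1.86² = 2.94 mA, giving V_SD = V_DD − I_D R_D = 15 − 2.94 × 1.55 = 10.4 V.
V_SD = 10.4 V ≥ V_ov = 1.86 V, confirming saturation.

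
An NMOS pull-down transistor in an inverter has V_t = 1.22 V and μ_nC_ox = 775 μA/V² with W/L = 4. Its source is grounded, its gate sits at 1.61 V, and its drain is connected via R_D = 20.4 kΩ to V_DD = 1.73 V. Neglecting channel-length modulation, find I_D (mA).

V_GS = V_G = 1.61 V, so V_ov = 1.61 − 1.22 = 0.39 V.
k_n = μ_nC_ox · (W/L) = 3.1 mA/V².
Assume saturation: I_D = ½ k_n V_ov² = 0.5 × 3.1 × 0.39² = 0.236 mA, giving V_DS = V_DD − I_D R_D = 1.73 − 0.236 × 20.4 = -3.08 V.
But -3.08 V < V_ov = 0.39 V, so the device is actually in triode.
In triode I_D = k_n[V_ov V_DS − ½ V_DS²] and I_D = (V_DD − V_DS)/R_D. Equating: 31.6 V_DS² − 25.66 V_DS + 1.73 = 0, giving V_DS = 0.0742 V (the root below V_ov).
I_D = (1.73 − 0.0742) / 20.4 = 0.0812 mA.

I_D = 0.0812 mA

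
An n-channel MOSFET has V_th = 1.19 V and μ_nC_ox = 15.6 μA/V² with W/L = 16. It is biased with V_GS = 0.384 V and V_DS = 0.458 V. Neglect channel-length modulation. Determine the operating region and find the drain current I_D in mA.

Cutoff; I_D = 0 mA

V_GS = 0.384 V < V_th = 1.19 V, so the transistor is in cutoff.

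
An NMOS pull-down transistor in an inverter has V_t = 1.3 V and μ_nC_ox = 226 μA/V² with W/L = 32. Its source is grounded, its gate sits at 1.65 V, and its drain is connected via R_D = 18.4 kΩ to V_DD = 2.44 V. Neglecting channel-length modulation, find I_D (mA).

V_GS = V_G = 1.65 V, so V_ov = 1.65 − 1.3 = 0.35 V.
k_n = μ_nC_ox · (W/L) = 7.232 mA/V².
Assume saturation: I_D = ½ k_n V_ov² = 0.5 × 7.232 × 0.35² = 0.443 mA, giving V_DS = V_DD − I_D R_D = 2.44 − 0.443 × 18.4 = -5.71 V.
But -5.71 V < V_ov = 0.35 V, so the device is actually in triode.
In triode I_D = k_n[V_ov V_DS − ½ V_DS²] and I_D = (V_DD − V_DS)/R_D. Equating: 66.5 V_DS² − 47.57 V_DS + 2.44 = 0, giving V_DS = 0.0556 V (the root below V_ov).
I_D = (2.44 − 0.0556) / 18.4 = 0.13 mA.

I_D = 0.130 mA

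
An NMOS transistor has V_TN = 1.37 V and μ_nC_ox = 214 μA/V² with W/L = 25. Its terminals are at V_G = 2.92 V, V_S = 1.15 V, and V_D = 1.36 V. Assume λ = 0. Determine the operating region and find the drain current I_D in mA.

Triode; I_D = 0.331 mA

V_GS = V_G − V_S = 2.92 − 1.15 = 1.77 V; V_DS = V_D − V_S = 1.36 − 1.15 = 0.21 V.
k_n = μ_nC_ox · (W/L) = 5.35 mA/V².
V_ov = V_GS − V_TN = 1.77 − 1.37 = 0.4 V.
Since V_DS = 0.21 V < V_ov = 0.4 V, the device is in the triode region.
I_D = k_n [V_ov · V_DS − ½ V_DS²] = 5.35 × [0.4 × 0.21 − 0.5 × 0.21²] = 0.331 mA.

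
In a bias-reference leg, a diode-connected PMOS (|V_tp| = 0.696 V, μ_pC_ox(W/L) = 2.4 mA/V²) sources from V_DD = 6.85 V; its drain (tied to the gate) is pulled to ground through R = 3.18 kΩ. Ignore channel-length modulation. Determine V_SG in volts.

V_SG = 1.84 V

With gate tied to drain, V_SG = V_SD ≥ V_SG − |V_tp|, so the device is in saturation.
KCL at the drain: ½ k_p (V_SG − |V_tp|)² = (V_DD − V_SG)/R.
Let x = V_SG − 0.696. Then 3.82 x² + x − 6.154 = 0, giving x = 1.15 V (positive root), so V_SG = 1.84 V.
I_D = (V_DD − V_SG)/R = (6.85 − 1.84) / 3.18 = 1.57 mA.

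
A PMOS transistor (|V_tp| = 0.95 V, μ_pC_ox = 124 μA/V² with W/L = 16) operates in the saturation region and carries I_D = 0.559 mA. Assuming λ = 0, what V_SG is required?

V_SG = 1.70 V

k_p = μ_pC_ox · (W/L) = 1.984 mA/V².
In saturation I_D = ½ k_p (V_SG − |V_tp|)², so V_SG − |V_tp| = √(2 I_D / k_p) = √(2 × 0.559 / 1.984) = 0.751 V.
V_SG = 0.95 + 0.751 = 1.7 V.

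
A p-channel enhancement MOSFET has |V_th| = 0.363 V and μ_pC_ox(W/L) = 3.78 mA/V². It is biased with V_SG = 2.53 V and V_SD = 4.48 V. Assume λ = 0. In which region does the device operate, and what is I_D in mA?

Saturation; I_D = 8.88 mA

V_ov = V_SG − |V_th| = 2.53 − 0.363 = 2.17 V.
Since V_SD = 4.48 V ≥ V_ov = 2.17 V, the device is in saturation.
I_D = ½ k_p V_ov² = 0.5 × 3.78 × 2.17² = 8.88 mA.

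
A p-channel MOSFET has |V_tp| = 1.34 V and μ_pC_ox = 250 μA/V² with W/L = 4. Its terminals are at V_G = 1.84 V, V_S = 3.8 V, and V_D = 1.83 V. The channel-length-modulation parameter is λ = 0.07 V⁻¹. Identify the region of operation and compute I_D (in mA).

Saturation; I_D = 0.219 mA

V_SG = V_S − V_G = 3.8 − 1.84 = 1.96 V; V_SD = V_S − V_D = 3.8 − 1.83 = 1.97 V.
k_p = μ_pC_ox · (W/L) = 1 mA/V².
V_ov = V_SG − |V_tp| = 1.96 − 1.34 = 0.62 V.
Since V_SD = 1.97 V ≥ V_ov = 0.62 V, the device is in saturation.
I_D = ½ k_p V_ov² (1 + λ V_SD) = 0.5 × 1 × 0.62² × (1 + 0.07 × 1.97) = 0.219 mA.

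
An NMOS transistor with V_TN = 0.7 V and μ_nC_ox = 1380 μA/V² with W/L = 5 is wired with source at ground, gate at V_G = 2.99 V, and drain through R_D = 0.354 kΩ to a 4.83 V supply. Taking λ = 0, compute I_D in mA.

V_GS = V_G = 2.99 V, so V_ov = 2.99 − 0.7 = 2.29 V.
k_n = μ_nC_ox · (W/L) = 6.9 mA/V².
Assume saturation: I_D = ½ k_n V_ov² = 0.5 × 6.9 × 2.29² = 18.1 mA, giving V_DS = V_DD − I_D R_D = 4.83 − 18.1 × 0.354 = -1.57 V.
But -1.57 V < V_ov = 2.29 V, so the device is actually in triode.
In triode I_D = k_n[V_ov V_DS − ½ V_DS²] and I_D = (V_DD − V_DS)/R_D. Equating: 1.22 V_DS² − 6.594 V_DS + 4.83 = 0, giving V_DS = 0.874 V (the root below V_ov).
I_D = (4.83 − 0.874) / 0.354 = 11.2 mA.

I_D = 11.2 mA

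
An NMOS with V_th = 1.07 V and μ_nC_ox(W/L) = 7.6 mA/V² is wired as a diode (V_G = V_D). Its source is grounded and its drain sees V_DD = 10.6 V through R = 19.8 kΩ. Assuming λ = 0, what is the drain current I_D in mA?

I_D = 0.464 mA

With gate tied to drain, V_GS = V_DS ≥ V_GS − V_th, so the device is in saturation.
KCL at the drain: ½ k_n (V_GS − V_th)² = (V_DD − V_GS)/R.
Let x = V_GS − 1.07. Then 75.2 x² + x − 9.53 = 0, giving x = 0.349 V (positive root), so V_GS = 1.42 V.
I_D = (V_DD − V_GS)/R = (10.6 − 1.42) / 19.8 = 0.464 mA.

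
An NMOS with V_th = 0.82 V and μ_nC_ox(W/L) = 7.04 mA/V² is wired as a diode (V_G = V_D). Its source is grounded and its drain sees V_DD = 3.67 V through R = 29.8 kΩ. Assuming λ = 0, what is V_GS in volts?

With gate tied to drain, V_GS = V_DS ≥ V_GS − V_th, so the device is in saturation.
KCL at the drain: ½ k_n (V_GS − V_th)² = (V_DD − V_GS)/R.
Let x = V_GS − 0.82. Then 105 x² + x − 2.85 = 0, giving x = 0.16 V (positive root), so V_GS = 0.98 V.
I_D = (V_DD − V_GS)/R = (3.67 − 0.98) / 29.8 = 0.0903 mA.

V_GS = 0.980 V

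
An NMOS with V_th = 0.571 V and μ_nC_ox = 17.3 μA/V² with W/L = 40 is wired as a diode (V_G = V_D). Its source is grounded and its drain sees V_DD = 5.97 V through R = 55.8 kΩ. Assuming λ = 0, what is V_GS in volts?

V_GS = 1.07 V

With gate tied to drain, V_GS = V_DS ≥ V_GS − V_th, so the device is in saturation.
k_n = μ_nC_ox · (W/L) = 0.692 mA/V².
KCL at the drain: ½ k_n (V_GS − V_th)² = (V_DD − V_GS)/R.
Let x = V_GS − 0.571. Then 19.3 x² + x − 5.399 = 0, giving x = 0.504 V (positive root), so V_GS = 1.07 V.
I_D = (V_DD − V_GS)/R = (5.97 − 1.07) / 55.8 = 0.0877 mA.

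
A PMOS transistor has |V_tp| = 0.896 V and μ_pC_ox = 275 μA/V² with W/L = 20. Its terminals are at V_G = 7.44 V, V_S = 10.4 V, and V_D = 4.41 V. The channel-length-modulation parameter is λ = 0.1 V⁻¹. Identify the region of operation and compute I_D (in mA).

Saturation; I_D = 18.7 mA

V_SG = V_S − V_G = 10.4 − 7.44 = 2.96 V; V_SD = V_S − V_D = 10.4 − 4.41 = 5.99 V.
k_p = μ_pC_ox · (W/L) = 5.5 mA/V².
V_ov = V_SG − |V_tp| = 2.96 − 0.896 = 2.06 V.
Since V_SD = 5.99 V ≥ V_ov = 2.06 V, the device is in saturation.
I_D = ½ k_p V_ov² (1 + λ V_SD) = 0.5 × 5.5 × 2.06² × (1 + 0.1 × 5.99) = 18.7 mA.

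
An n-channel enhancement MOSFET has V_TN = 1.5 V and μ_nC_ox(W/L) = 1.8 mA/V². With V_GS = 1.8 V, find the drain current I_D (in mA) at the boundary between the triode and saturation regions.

I_D = 0.0810 mA

At the boundary V_DS = V_ov = V_GS − V_TN = 1.8 − 1.5 = 0.3 V.
I_D = ½ k_n V_ov² = 0.5 × 1.8 × 0.3² = 0.081 mA.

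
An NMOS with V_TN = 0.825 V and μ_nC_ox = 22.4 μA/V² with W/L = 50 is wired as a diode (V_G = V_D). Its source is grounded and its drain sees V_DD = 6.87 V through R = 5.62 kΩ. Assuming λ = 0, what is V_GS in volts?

With gate tied to drain, V_GS = V_DS ≥ V_GS − V_TN, so the device is in saturation.
k_n = μ_nC_ox · (W/L) = 1.12 mA/V².
KCL at the drain: ½ k_n (V_GS − V_TN)² = (V_DD − V_GS)/R.
Let x = V_GS − 0.825. Then 3.15 x² + x − 6.045 = 0, giving x = 1.24 V (positive root), so V_GS = 2.06 V.
I_D = (V_DD − V_GS)/R = (6.87 − 2.06) / 5.62 = 0.856 mA.

V_GS = 2.06 V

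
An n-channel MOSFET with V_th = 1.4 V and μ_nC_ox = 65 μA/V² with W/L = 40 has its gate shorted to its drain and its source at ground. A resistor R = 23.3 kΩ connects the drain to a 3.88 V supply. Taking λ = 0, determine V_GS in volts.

V_GS = 1.67 V

With gate tied to drain, V_GS = V_DS ≥ V_GS − V_th, so the device is in saturation.
k_n = μ_nC_ox · (W/L) = 2.6 mA/V².
KCL at the drain: ½ k_n (V_GS − V_th)² = (V_DD − V_GS)/R.
Let x = V_GS − 1.4. Then 30.3 x² + x − 2.48 = 0, giving x = 0.27 V (positive root), so V_GS = 1.67 V.
I_D = (V_DD − V_GS)/R = (3.88 − 1.67) / 23.3 = 0.0948 mA.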